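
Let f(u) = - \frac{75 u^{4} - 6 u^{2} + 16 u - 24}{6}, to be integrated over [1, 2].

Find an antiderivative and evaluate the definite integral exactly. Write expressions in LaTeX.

Recover f(u) by differentiating a candidate F(u); any mismatch rules it out.
F(u) = \frac{- 15 u^{5} + 2 u^{3} - 8 u^{2} + 24 u + 6}{6} is an antiderivative of f.
Check: d/du[\frac{- 15 u^{5} + 2 u^{3} - 8 u^{2} + 24 u + 6}{6}] = - \frac{25 u^{4}}{2} + u^{2} - \frac{8 u}{3} + 4, which equals f(u).
F(2) = - \frac{221}{3}; F(1) = \frac{3}{2}.
Integral = F(2) - F(1) = - \frac{451}{6}.

Antiderivative: F(u) = \frac{- 15 u^{5} + 2 u^{3} - 8 u^{2} + 24 u + 6}{6}; value = - \frac{451}{6}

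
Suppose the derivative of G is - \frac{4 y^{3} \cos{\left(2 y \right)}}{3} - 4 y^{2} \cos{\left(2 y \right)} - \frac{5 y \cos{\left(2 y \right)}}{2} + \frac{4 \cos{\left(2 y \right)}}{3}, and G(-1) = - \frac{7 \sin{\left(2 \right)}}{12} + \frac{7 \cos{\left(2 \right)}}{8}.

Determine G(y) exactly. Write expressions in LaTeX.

G(y) = - \frac{2 y^{3} \sin{\left(2 y \right)}}{3} - 2 y^{2} \sin{\left(2 y \right)} - y^{2} \cos{\left(2 y \right)} - \frac{y \sin{\left(2 y \right)}}{4} - 2 y \cos{\left(2 y \right)} + \frac{5 \sin{\left(2 y \right)}}{3} - \frac{\cos{\left(2 y \right)}}{8}

The integrand splits into summands that can be handled one at a time.
A general antiderivative is - \frac{2 y^{3} \sin{\left(2 y \right)}}{3} - 2 y^{2} \sin{\left(2 y \right)} - y^{2} \cos{\left(2 y \right)} - \frac{y \sin{\left(2 y \right)}}{4} - 2 y \cos{\left(2 y \right)} + \frac{5 \sin{\left(2 y \right)}}{3} - \frac{\cos{\left(2 y \right)}}{8} + C.
The condition gives C = - \frac{7 \sin{\left(2 \right)}}{12} + \frac{7 \cos{\left(2 \right)}}{8} - (- \frac{7 \sin{\left(2 \right)}}{12} + \frac{7 \cos{\left(2 \right)}}{8}) = 0.
So G(y) = - \frac{2 y^{3} \sin{\left(2 y \right)}}{3} - 2 y^{2} \sin{\left(2 y \right)} - y^{2} \cos{\left(2 y \right)} - \frac{y \sin{\left(2 y \right)}}{4} - 2 y \cos{\left(2 y \right)} + \frac{5 \sin{\left(2 y \right)}}{3} - \frac{\cos{\left(2 y \right)}}{8}.
Check: d/dy[- \frac{2 y^{3} \sin{\left(2 y \right)}}{3} - 2 y^{2} \sin{\left(2 y \right)} - y^{2} \cos{\left(2 y \right)} - \frac{y \sin{\left(2 y \right)}}{4} - 2 y \cos{\left(2 y \right)} + \frac{5 \sin{\left(2 y \right)}}{3} - \frac{\cos{\left(2 y \right)}}{8}] = - \frac{4 y^{3} \cos{\left(2 y \right)}}{3} - 4 y^{2} \cos{\left(2 y \right)} - \frac{5 y \cos{\left(2 y \right)}}{2} + \frac{4 \cos{\left(2 y \right)}}{3} = G'(y).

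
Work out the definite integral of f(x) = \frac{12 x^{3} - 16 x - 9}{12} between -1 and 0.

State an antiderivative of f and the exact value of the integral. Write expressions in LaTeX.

Antiderivative: F(x) = \frac{x \left(3 x^{3} - 8 x - 9\right)}{12}; value = - \frac{1}{3}

A first test for any F(x): its x-derivative must equal f(x) identically.
F(x) = \frac{x \left(3 x^{3} - 8 x - 9\right)}{12} is an antiderivative of f.
Check: d/dx[\frac{x \left(3 x^{3} - 8 x - 9\right)}{12}] = x^{3} - \frac{4 x}{3} - \frac{3}{4}, which equals f(x).
F(0) = 0; F(-1) = \frac{1}{3}.
Integral = F(0) - F(-1) = - \frac{1}{3}.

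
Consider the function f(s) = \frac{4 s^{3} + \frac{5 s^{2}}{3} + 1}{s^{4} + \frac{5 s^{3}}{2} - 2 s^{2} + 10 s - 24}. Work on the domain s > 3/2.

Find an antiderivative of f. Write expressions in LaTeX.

Factor the denominator (3 \left(s + 4\right) \left(2 s - 3\right) \left(s^{2} + 4\right)) and decompose: f = \frac{209 s - 124}{150 \left(s^{2} + 4\right)} + \frac{292}{275 \left(2 s - 3\right)} + \frac{137}{66 \left(s + 4\right)}; each piece integrates to a log, atan, or power term.
Check: d/ds[\frac{146 \log{\left(s - \frac{3}{2} \right)}}{275} + \frac{137 \log{\left(s + 4 \right)}}{66} + \frac{209 \log{\left(s^{2} + 4 \right)}}{300} - \frac{31 \operatorname{atan}{\left(\frac{s}{2} \right)}}{75}] = \frac{24 s^{3} + 10 s^{2} + 6}{6 s^{4} + 15 s^{3} - 12 s^{2} + 60 s - 144}, which equals f(s).

An antiderivative is F(s) = \frac{146 \log{\left(s - \frac{3}{2} \right)}}{275} + \frac{137 \log{\left(s + 4 \right)}}{66} + \frac{209 \log{\left(s^{2} + 4 \right)}}{300} - \frac{31 \operatorname{atan}{\left(\frac{s}{2} \right)}}{75}.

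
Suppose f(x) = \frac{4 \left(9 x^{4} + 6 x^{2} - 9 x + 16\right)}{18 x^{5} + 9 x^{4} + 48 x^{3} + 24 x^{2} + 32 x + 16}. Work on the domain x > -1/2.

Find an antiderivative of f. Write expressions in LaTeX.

A first test for any F(x): its x-derivative must equal f(x) identically.
Check: d/dx[2 \log{\left(x + \frac{1}{2} \right)} + \frac{1}{\frac{x^{2}}{2} + \frac{2}{3}}] = \frac{36 x^{4} + 24 x^{2} - 36 x + 64}{18 x^{5} + 9 x^{4} + 48 x^{3} + 24 x^{2} + 32 x + 16}, which equals f(x).

An antiderivative is F(x) = 2 \log{\left(x + \frac{1}{2} \right)} + \frac{1}{\frac{x^{2}}{2} + \frac{2}{3}}.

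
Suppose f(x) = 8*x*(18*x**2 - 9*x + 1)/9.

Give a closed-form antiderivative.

f matches the chain-rule pattern g'(h)*h' with inner function h(x) = 2*x**2 - 2*x/3; substituting u = h(x) collapses the integral.
Check: d/dx[4*x**4 - 8*x**3/3 + 4*x**2/9] = 16*x**3 - 8*x**2 + 8*x/9, which equals f(x).

An antiderivative is F(x) = 4*x**4 - 8*x**3/3 + 4*x**2/9.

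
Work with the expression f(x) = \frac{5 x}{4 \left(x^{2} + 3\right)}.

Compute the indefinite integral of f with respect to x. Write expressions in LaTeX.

The substitution u = x^{2} + 3 works: f is exactly (dF/du)*(du/dx) for that inner function.
Check: d/dx[\frac{5 \log{\left(x^{2} + 3 \right)}}{8}] = \frac{5 x}{4 x^{2} + 12}, which equals f(x).

F(x) = \frac{5 \log{\left(x^{2} + 3 \right)}}{8} + C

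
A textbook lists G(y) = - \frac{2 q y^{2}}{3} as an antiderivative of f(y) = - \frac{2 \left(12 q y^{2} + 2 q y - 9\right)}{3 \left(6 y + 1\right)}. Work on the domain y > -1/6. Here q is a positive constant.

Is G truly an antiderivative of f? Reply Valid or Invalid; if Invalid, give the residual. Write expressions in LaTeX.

d/dy[G] = - \frac{4 q y}{3}
d/dy[G] - f(y) = - \frac{6}{6 y + 1} != 0.

Invalid: d/dy[G] - f = - \frac{6}{6 y + 1}, which is not 0.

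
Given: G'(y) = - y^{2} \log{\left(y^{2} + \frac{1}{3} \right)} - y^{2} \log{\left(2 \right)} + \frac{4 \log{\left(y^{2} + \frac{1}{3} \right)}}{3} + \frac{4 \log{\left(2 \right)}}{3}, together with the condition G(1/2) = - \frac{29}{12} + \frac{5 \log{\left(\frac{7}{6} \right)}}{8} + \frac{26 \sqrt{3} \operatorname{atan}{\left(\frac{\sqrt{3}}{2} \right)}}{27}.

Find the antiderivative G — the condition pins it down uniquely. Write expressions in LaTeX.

G(y) = \frac{2 y^{3}}{9} - \frac{26 y}{9} + \left(- \frac{y^{3}}{3} + \frac{4 y}{3}\right) \log{\left(2 y^{2} + \frac{2}{3} \right)} + \frac{26 \sqrt{3} \operatorname{atan}{\left(\sqrt{3} y \right)}}{27} - 1

Integrate term by term and add the pieces.
A general antiderivative is \frac{2 y^{3}}{9} - \frac{26 y}{9} + \left(- \frac{y^{3}}{3} + \frac{4 y}{3}\right) \log{\left(2 y^{2} + \frac{2}{3} \right)} + \frac{26 \sqrt{3} \operatorname{atan}{\left(\sqrt{3} y \right)}}{27} + C.
The condition gives C = - \frac{29}{12} + \frac{5 \log{\left(\frac{7}{6} \right)}}{8} + \frac{26 \sqrt{3} \operatorname{atan}{\left(\frac{\sqrt{3}}{2} \right)}}{27} - (- \frac{17}{12} + \frac{5 \log{\left(\frac{7}{6} \right)}}{8} + \frac{26 \sqrt{3} \operatorname{atan}{\left(\frac{\sqrt{3}}{2} \right)}}{27}) = -1.
So G(y) = \frac{2 y^{3}}{9} - \frac{26 y}{9} + \left(- \frac{y^{3}}{3} + \frac{4 y}{3}\right) \log{\left(2 y^{2} + \frac{2}{3} \right)} + \frac{26 \sqrt{3} \operatorname{atan}{\left(\sqrt{3} y \right)}}{27} - 1.
Check: d/dy[\frac{2 y^{3}}{9} - \frac{26 y}{9} + \left(- \frac{y^{3}}{3} + \frac{4 y}{3}\right) \log{\left(2 y^{2} + \frac{2}{3} \right)} + \frac{26 \sqrt{3} \operatorname{atan}{\left(\sqrt{3} y \right)}}{27} - 1] = - y^{2} \log{\left(y^{2} + \frac{1}{3} \right)} - y^{2} \log{\left(2 \right)} + \frac{4 \log{\left(y^{2} + \frac{1}{3} \right)}}{3} + \frac{4 \log{\left(2 \right)}}{3} = G'(y).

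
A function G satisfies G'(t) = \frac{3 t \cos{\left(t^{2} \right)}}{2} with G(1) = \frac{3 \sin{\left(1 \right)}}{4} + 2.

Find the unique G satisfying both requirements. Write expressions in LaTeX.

Differentiate the proposed G(t) back; it has to land on the given G'(t).
A general antiderivative is \frac{3 \sin{\left(t^{2} \right)}}{4} + C.
The condition gives C = \frac{3 \sin{\left(1 \right)}}{4} + 2 - (\frac{3 \sin{\left(1 \right)}}{4}) = 2.
So G(t) = \frac{3 \sin{\left(t^{2} \right)} + 8}{4}.
Check: d/dt[\frac{3 \sin{\left(t^{2} \right)} + 8}{4}] = \frac{3 t \cos{\left(t^{2} \right)}}{2} = G'(t).

G(t) = \frac{3 \sin{\left(t^{2} \right)} + 8}{4}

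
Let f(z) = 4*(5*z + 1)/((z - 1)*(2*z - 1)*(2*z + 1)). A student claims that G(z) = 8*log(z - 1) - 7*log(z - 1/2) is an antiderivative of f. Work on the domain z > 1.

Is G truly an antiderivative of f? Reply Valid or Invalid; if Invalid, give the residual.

d/dz[G] = (2*z + 6)/(2*z**2 - 3*z + 1)
d/dz[G] - f(z) = 2/(2*z + 1) != 0.

Invalid: d/dz[G] - f = 2/(2*z + 1), which is not 0.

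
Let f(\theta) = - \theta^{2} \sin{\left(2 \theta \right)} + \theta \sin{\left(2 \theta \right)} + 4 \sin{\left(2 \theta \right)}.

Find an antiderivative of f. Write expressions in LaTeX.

An antiderivative is F(\theta) = \frac{2 \theta^{2} \cos{\left(2 \theta \right)} - 2 \theta \sin{\left(2 \theta \right)} - 2 \theta \cos{\left(2 \theta \right)} + \sin{\left(2 \theta \right)} - 9 \cos{\left(2 \theta \right)}}{4}.

Integrate term by term and add the pieces.
Check: d/d\theta[\frac{2 \theta^{2} \cos{\left(2 \theta \right)} - 2 \theta \sin{\left(2 \theta \right)} - 2 \theta \cos{\left(2 \theta \right)} + \sin{\left(2 \theta \right)} - 9 \cos{\left(2 \theta \right)}}{4}] = - \theta^{2} \sin{\left(2 \theta \right)} + \theta \sin{\left(2 \theta \right)} + 4 \sin{\left(2 \theta \right)} = f(\theta).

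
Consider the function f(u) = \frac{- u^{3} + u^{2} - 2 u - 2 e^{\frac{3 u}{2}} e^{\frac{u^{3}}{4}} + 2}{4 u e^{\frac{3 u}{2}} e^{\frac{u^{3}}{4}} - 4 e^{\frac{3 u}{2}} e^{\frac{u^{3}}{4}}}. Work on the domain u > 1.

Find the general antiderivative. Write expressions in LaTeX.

F(u) = \frac{- 3 \log{\left(2 u - 2 \right)} + 2 e^{- \frac{3 u}{2}} e^{- \frac{u^{3}}{4}}}{6} + C

Any candidate F(u) must reproduce f(u) exactly when differentiated.
Check: d/du[\frac{- 3 \log{\left(2 u - 2 \right)} + 2 e^{- \frac{3 u}{2}} e^{- \frac{u^{3}}{4}}}{6}] = \frac{- u^{3} + u^{2} - 2 u - 2 e^{\frac{3 u}{2}} e^{\frac{u^{3}}{4}} + 2}{4 u e^{\frac{3 u}{2}} e^{\frac{u^{3}}{4}} - 4 e^{\frac{3 u}{2}} e^{\frac{u^{3}}{4}}} = f(u).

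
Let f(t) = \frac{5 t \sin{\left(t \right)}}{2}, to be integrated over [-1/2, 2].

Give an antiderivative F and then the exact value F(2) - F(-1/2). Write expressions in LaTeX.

Antiderivative: F(t) = \frac{5 \left(- t \cos{\left(t \right)} + \sin{\left(t \right)}\right)}{2}; value = - \frac{5 \cos{\left(\frac{1}{2} \right)}}{4} + \frac{5 \sin{\left(\frac{1}{2} \right)}}{2} - 5 \cos{\left(2 \right)} + \frac{5 \sin{\left(2 \right)}}{2}

Since d/dt undoes antidifferentiation here, F'(t) = f(t) is required of F(t).
F(t) = \frac{5 \left(- t \cos{\left(t \right)} + \sin{\left(t \right)}\right)}{2} is an antiderivative of f.
Check: d/dt[\frac{5 \left(- t \cos{\left(t \right)} + \sin{\left(t \right)}\right)}{2}] = \frac{5 t \sin{\left(t \right)}}{2} = f(t).
F(2) = - 5 \cos{\left(2 \right)} + \frac{5 \sin{\left(2 \right)}}{2}; F(-1/2) = - \frac{5 \sin{\left(\frac{1}{2} \right)}}{2} + \frac{5 \cos{\left(\frac{1}{2} \right)}}{4}.
Integral = F(2) - F(-1/2) = - \frac{5 \cos{\left(\frac{1}{2} \right)}}{4} + \frac{5 \sin{\left(\frac{1}{2} \right)}}{2} - 5 \cos{\left(2 \right)} + \frac{5 \sin{\left(2 \right)}}{2}.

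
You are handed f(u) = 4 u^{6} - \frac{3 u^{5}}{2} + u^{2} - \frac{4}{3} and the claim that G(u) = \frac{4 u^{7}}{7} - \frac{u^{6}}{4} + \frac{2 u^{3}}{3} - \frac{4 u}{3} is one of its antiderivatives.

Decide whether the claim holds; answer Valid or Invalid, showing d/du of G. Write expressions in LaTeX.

Invalid: d/du[G] - f = u^{2}, which is not 0.

d/du[G] = 4 u^{6} - \frac{3 u^{5}}{2} + 2 u^{2} - \frac{4}{3}
d/du[G] - f(u) = u^{2} != 0.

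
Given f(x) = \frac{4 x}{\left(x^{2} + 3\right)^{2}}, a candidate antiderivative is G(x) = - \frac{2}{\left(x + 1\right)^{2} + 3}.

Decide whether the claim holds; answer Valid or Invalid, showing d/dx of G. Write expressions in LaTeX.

d/dx[G] = \frac{4 x + 4}{x^{4} + 4 x^{3} + 12 x^{2} + 16 x + 16}
d/dx[G] - f(x) = \frac{- 12 x^{4} - 24 x^{3} - 40 x^{2} - 28 x + 36}{x^{8} + 4 x^{7} + 18 x^{6} + 40 x^{5} + 97 x^{4} + 132 x^{3} + 204 x^{2} + 144 x + 144} != 0.

Invalid: d/dx[G] - f = \frac{- 12 x^{4} - 24 x^{3} - 40 x^{2} - 28 x + 36}{x^{8} + 4 x^{7} + 18 x^{6} + 40 x^{5} + 97 x^{4} + 132 x^{3} + 204 x^{2} + 144 x + 144}, which is not 0.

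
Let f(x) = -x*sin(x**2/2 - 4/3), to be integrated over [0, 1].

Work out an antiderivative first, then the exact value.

Antiderivative: F(x) = cos(x**2/2 - 4/3); value = -cos(4/3) + cos(5/6)

f matches the chain-rule pattern g'(h)*h' with inner function h(x) = x**2/2 - 4/3; substituting u = h(x) collapses the integral.
F(x) = cos(x**2/2 - 4/3) is an antiderivative of f.
Check: d/dx[cos(x**2/2 - 4/3)] = -x*sin(x**2/2 - 4/3) = f(x).
F(1) = cos(5/6); F(0) = cos(4/3).
Integral = F(1) - F(0) = -cos(4/3) + cos(5/6).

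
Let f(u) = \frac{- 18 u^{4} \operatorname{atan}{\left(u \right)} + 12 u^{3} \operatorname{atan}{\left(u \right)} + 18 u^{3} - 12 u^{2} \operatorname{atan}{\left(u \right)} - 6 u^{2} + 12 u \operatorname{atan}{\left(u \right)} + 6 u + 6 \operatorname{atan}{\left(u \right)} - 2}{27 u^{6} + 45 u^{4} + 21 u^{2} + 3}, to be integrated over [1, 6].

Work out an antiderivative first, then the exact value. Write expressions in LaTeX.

A candidate is checked by its d/du: the result must match f(u).
F(u) = \frac{2 \left(3 u - 1\right) \operatorname{atan}{\left(u \right)}}{3 \left(3 u^{2} + 1\right)} is an antiderivative of f.
Check: d/du[\frac{2 \left(3 u - 1\right) \operatorname{atan}{\left(u \right)}}{3 \left(3 u^{2} + 1\right)}] = \frac{- 18 u^{4} \operatorname{atan}{\left(u \right)} + 12 u^{3} \operatorname{atan}{\left(u \right)} + 18 u^{3} - 12 u^{2} \operatorname{atan}{\left(u \right)} - 6 u^{2} + 12 u \operatorname{atan}{\left(u \right)} + 6 u + 6 \operatorname{atan}{\left(u \right)} - 2}{27 u^{6} + 45 u^{4} + 21 u^{2} + 3} = f(u).
F(6) = \frac{34 \operatorname{atan}{\left(6 \right)}}{327}; F(1) = \frac{\pi}{12}.
Integral = F(6) - F(1) = - \frac{\pi}{12} + \frac{34 \operatorname{atan}{\left(6 \right)}}{327}.

Antiderivative: F(u) = \frac{2 \left(3 u - 1\right) \operatorname{atan}{\left(u \right)}}{3 \left(3 u^{2} + 1\right)}; value = - \frac{\pi}{12} + \frac{34 \operatorname{atan}{\left(6 \right)}}{327}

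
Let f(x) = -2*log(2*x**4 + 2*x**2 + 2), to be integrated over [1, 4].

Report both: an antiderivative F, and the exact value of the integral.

Check any antiderivative F(x) by computing F'(x) and comparing it with f(x).
F(x) = -2*x*log(2*x**4 + 2*x**2 + 2) + 8*x + log(x**2 - x + 1) - log(x**2 + x + 1) - 2*sqrt(3)*atan(2*sqrt(3)*x/3 - sqrt(3)/3) - 2*sqrt(3)*atan(2*sqrt(3)*x/3 + sqrt(3)/3) is an antiderivative of f.
Check: d/dx[-2*x*log(2*x**4 + 2*x**2 + 2) + 8*x + log(x**2 - x + 1) - log(x**2 + x + 1) - 2*sqrt(3)*atan(2*sqrt(3)*x/3 - sqrt(3)/3) - 2*sqrt(3)*atan(2*sqrt(3)*x/3 + sqrt(3)/3)] = -2*log(x**4 + x**2 + 1) - 2*log(2), which equals f(x).
F(4) = -8*log(546) - 2*sqrt(3)*atan(3*sqrt(3)) - 2*sqrt(3)*atan(7*sqrt(3)/3) - log(21) + log(13) + 32; F(1) = -sqrt(3)*pi - 2*log(6) - log(3) + 8.
Integral = F(4) - F(1) = -8*log(546) - 2*sqrt(3)*atan(3*sqrt(3)) - 2*sqrt(3)*atan(7*sqrt(3)/3) - log(21) + log(3) + log(13) + 2*log(6) + sqrt(3)*pi + 24.

Antiderivative: F(x) = -2*x*log(2*x**4 + 2*x**2 + 2) + 8*x + log(x**2 - x + 1) - log(x**2 + x + 1) - 2*sqrt(3)*atan(2*sqrt(3)*x/3 - sqrt(3)/3) - 2*sqrt(3)*atan(2*sqrt(3)*x/3 + sqrt(3)/3); value = -8*log(546) - 2*sqrt(3)*atan(3*sqrt(3)) - 2*sqrt(3)*atan(7*sqrt(3)/3) - log(21) + log(3) + log(13) + 2*log(6) + sqrt(3)*pi + 24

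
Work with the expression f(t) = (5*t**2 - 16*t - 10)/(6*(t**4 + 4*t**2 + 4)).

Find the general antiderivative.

F(t) = (8 - 5*t)/(6*t**2 + 12) + C

f has the shape u'v + uv' for u = 1/(3*t**2/2 + 3) and v = 2 - 5*t/4 — it is the derivative of the product u*v.
Check: d/dt[(8 - 5*t)/(6*t**2 + 12)] = (5*t**2 - 16*t - 10)/(6*t**4 + 24*t**2 + 24), which equals f(t).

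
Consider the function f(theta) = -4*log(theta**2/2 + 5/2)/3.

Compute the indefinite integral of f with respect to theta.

F(theta) = -4*theta*log(theta**2 + 5)/3 + 4*theta*log(2)/3 + 8*theta/3 - 8*sqrt(5)*atan(sqrt(5)*theta/5)/3 + C

For F(theta) to be correct the identity F'(theta) - f(theta) = 0 must hold.
Check: d/dtheta[-4*theta*log(theta**2 + 5)/3 + 4*theta*log(2)/3 + 8*theta/3 - 8*sqrt(5)*atan(sqrt(5)*theta/5)/3] = -4*log(theta**2 + 5)/3 + 4*log(2)/3, which equals f(theta).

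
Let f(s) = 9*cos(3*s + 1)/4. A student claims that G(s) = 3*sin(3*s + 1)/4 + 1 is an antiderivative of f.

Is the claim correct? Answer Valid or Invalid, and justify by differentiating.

d/ds[G] = 9*cos(3*s + 1)/4
This equals f(s) exactly, so the claim holds.

Valid: G'(s) = f(s).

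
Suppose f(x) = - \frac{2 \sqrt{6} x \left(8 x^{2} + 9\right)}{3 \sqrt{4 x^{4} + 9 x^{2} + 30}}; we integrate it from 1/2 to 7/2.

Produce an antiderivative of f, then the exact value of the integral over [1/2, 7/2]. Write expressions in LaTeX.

Antiderivative: F(x) = - \frac{2 \sqrt{6} \sqrt{4 x^{4} + 9 x^{2} + 30}}{3}; value = - \frac{2 \sqrt{4443}}{3} + \frac{2 \sqrt{195}}{3}

The substitution u = \frac{2 x^{4}}{3} + \frac{3 x^{2}}{2} + 5 works: f is exactly (dF/du)*(du/dx) for that inner function.
F(x) = - \frac{2 \sqrt{6} \sqrt{4 x^{4} + 9 x^{2} + 30}}{3} is an antiderivative of f.
Check: d/dx[- \frac{2 \sqrt{6} \sqrt{4 x^{4} + 9 x^{2} + 30}}{3}] = \frac{- 16 \sqrt{6} x^{3} - 18 \sqrt{6} x}{3 \sqrt{4 x^{4} + 9 x^{2} + 30}}, which equals f(x).
F(7/2) = - \frac{2 \sqrt{4443}}{3}; F(1/2) = - \frac{2 \sqrt{195}}{3}.
Integral = F(7/2) - F(1/2) = - \frac{2 \sqrt{4443}}{3} + \frac{2 \sqrt{195}}{3}.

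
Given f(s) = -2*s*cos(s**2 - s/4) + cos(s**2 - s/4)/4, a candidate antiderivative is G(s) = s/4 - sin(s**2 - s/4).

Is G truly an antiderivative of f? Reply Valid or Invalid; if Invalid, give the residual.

d/ds[G] = -2*s*cos(s**2 - s/4) + cos(s**2 - s/4)/4 + 1/4
d/ds[G] - f(s) = 1/4 != 0.

Invalid: d/ds[G] - f = 1/4, which is not 0.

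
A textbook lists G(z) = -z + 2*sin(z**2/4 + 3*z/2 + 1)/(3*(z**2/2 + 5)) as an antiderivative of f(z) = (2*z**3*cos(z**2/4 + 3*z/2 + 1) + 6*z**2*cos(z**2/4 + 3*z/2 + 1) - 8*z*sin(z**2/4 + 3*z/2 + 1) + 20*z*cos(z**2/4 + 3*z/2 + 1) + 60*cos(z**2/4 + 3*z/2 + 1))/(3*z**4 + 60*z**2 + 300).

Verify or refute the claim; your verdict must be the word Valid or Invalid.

Invalid: d/dz[G] - f = -1, which is not 0.

d/dz[G] = (-3*z**4 + 2*z**3*cos(z**2/4 + 3*z/2 + 1) + 6*z**2*cos(z**2/4 + 3*z/2 + 1) - 60*z**2 - 8*z*sin(z**2/4 + 3*z/2 + 1) + 20*z*cos(z**2/4 + 3*z/2 + 1) + 60*cos(z**2/4 + 3*z/2 + 1) - 300)/(3*z**4 + 60*z**2 + 300)
d/dz[G] - f(z) = -1 != 0.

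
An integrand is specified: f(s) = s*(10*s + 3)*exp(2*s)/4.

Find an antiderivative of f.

An antiderivative is F(s) = (20*s**2 - 14*s + 7)*exp(2*s)/16.

Recognize the product-rule pattern: f = u'v + uv' with u = 5*s**2/4 - 7*s/8 + 7/16, v = exp(2*s), so integration by parts undoes it.
Check: d/ds[(20*s**2 - 14*s + 7)*exp(2*s)/16] = 5*s**2*exp(2*s)/2 + 3*s*exp(2*s)/4, which equals f(s).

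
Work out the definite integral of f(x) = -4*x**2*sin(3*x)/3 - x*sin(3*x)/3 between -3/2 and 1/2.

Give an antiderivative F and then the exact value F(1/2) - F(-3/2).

Antiderivative: F(x) = 4*x**2*cos(3*x)/9 - 8*x*sin(3*x)/27 + x*cos(3*x)/9 - sin(3*x)/27 - 8*cos(3*x)/81; value = 11*sin(9/2)/27 - 5*sin(3/2)/27 + 11*cos(3/2)/162 - 119*cos(9/2)/162

The integrand splits into summands that can be handled one at a time.
F(x) = 4*x**2*cos(3*x)/9 - 8*x*sin(3*x)/27 + x*cos(3*x)/9 - sin(3*x)/27 - 8*cos(3*x)/81 is an antiderivative of f.
Check: d/dx[4*x**2*cos(3*x)/9 - 8*x*sin(3*x)/27 + x*cos(3*x)/9 - sin(3*x)/27 - 8*cos(3*x)/81] = -4*x**2*sin(3*x)/3 - x*sin(3*x)/3 = f(x).
F(1/2) = -5*sin(3/2)/27 + 11*cos(3/2)/162; F(-3/2) = 119*cos(9/2)/162 - 11*sin(9/2)/27.
Integral = F(1/2) - F(-3/2) = 11*sin(9/2)/27 - 5*sin(3/2)/27 + 11*cos(3/2)/162 - 119*cos(9/2)/162.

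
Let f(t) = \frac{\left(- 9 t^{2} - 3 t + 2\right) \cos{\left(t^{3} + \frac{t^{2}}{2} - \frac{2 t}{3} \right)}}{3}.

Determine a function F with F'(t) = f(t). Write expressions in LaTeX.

An antiderivative is F(t) = - \sin{\left(t^{3} + \frac{t^{2}}{2} - \frac{2 t}{3} \right)}.

f matches the chain-rule pattern g'(h)*h' with inner function h(t) = t^{3} + \frac{t^{2}}{2} - \frac{2 t}{3}; substituting u = h(t) collapses the integral.
Check: d/dt[- \sin{\left(t^{3} + \frac{t^{2}}{2} - \frac{2 t}{3} \right)}] = - 3 t^{2} \cos{\left(t^{3} + \frac{t^{2}}{2} - \frac{2 t}{3} \right)} - t \cos{\left(t^{3} + \frac{t^{2}}{2} - \frac{2 t}{3} \right)} + \frac{2 \cos{\left(t^{3} + \frac{t^{2}}{2} - \frac{2 t}{3} \right)}}{3}, which equals f(t).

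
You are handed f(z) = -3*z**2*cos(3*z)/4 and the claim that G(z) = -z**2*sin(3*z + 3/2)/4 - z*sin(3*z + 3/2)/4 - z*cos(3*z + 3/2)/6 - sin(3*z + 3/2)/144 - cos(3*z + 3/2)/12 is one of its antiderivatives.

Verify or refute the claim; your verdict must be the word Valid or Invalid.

d/dz[G] = -3*z**2*cos(3*z + 3/2)/4 - 3*z*cos(3*z + 3/2)/4 - 3*cos(3*z + 3/2)/16
d/dz[G] - f(z) = 3*z**2*cos(3*z)/4 - 3*z**2*cos(3*z + 3/2)/4 - 3*z*cos(3*z + 3/2)/4 - 3*cos(3*z + 3/2)/16 != 0.

Invalid: d/dz[G] - f = 3*z**2*cos(3*z)/4 - 3*z**2*cos(3*z + 3/2)/4 - 3*z*cos(3*z + 3/2)/4 - 3*cos(3*z + 3/2)/16, which is not 0.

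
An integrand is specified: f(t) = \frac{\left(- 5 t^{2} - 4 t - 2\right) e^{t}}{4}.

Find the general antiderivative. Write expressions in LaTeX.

Recognize the product-rule pattern: f = u'v + uv' with u = - \frac{5 t^{2}}{4} + \frac{3 t}{2} - 2, v = e^{t}, so integration by parts undoes it.
Check: d/dt[- \frac{5 t^{2} e^{t}}{4} + \frac{3 t e^{t}}{2} - 2 e^{t}] = - \frac{5 t^{2} e^{t}}{4} - t e^{t} - \frac{e^{t}}{2}, which equals f(t).

F(t) = - \frac{5 t^{2} e^{t}}{4} + \frac{3 t e^{t}}{2} - 2 e^{t} + C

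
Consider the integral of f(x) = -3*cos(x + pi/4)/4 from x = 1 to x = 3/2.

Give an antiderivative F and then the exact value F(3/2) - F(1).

Check any antiderivative F(x) by computing F'(x) and comparing it with f(x).
F(x) = -3*sin(x + pi/4)/4 is an antiderivative of f.
Check: d/dx[-3*sin(x + pi/4)/4] = -3*cos(x + pi/4)/4 = f(x).
F(3/2) = -3*sin(pi/4 + 3/2)/4; F(1) = -3*sin(pi/4 + 1)/4.
Integral = F(3/2) - F(1) = -3*sin(pi/4 + 3/2)/4 + 3*sin(pi/4 + 1)/4.

Antiderivative: F(x) = -3*sin(x + pi/4)/4; value = -3*sin(pi/4 + 3/2)/4 + 3*sin(pi/4 + 1)/4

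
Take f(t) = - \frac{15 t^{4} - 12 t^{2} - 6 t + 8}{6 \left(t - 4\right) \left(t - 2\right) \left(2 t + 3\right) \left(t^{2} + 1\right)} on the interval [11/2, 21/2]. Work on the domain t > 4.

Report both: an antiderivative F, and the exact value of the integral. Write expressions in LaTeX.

Factor the denominator (6 \left(t - 4\right) \left(t - 2\right) \left(2 t + 3\right) \left(t^{2} + 1\right)) and decompose: f = \frac{58 t - 1179}{6630 \left(t^{2} + 1\right)} - \frac{1055}{6006 \left(2 t + 3\right)} + \frac{47}{105 \left(t - 2\right)} - \frac{908}{561 \left(t - 4\right)}; each piece integrates to a log, atan, or power term.
F(t) = - \frac{908 \log{\left(t - 4 \right)}}{561} + \frac{47 \log{\left(t - 2 \right)}}{105} - \frac{1055 \log{\left(t + \frac{3}{2} \right)}}{12012} + \frac{29 \log{\left(t^{2} + 1 \right)}}{6630} - \frac{393 \operatorname{atan}{\left(t \right)}}{2210} is an antiderivative of f.
Check: d/dt[- \frac{908 \log{\left(t - 4 \right)}}{561} + \frac{47 \log{\left(t - 2 \right)}}{105} - \frac{1055 \log{\left(t + \frac{3}{2} \right)}}{12012} + \frac{29 \log{\left(t^{2} + 1 \right)}}{6630} - \frac{393 \operatorname{atan}{\left(t \right)}}{2210}] = \frac{- 15 t^{4} + 12 t^{2} + 6 t - 8}{12 t^{5} - 54 t^{4} + 90 t^{2} - 12 t + 144}, which equals f(t).
F(21/2) = - \frac{908 \log{\left(\frac{13}{2} \right)}}{561} - \frac{393 \operatorname{atan}{\left(\frac{21}{2} \right)}}{2210} - \frac{1055 \log{\left(12 \right)}}{12012} + \frac{29 \log{\left(\frac{445}{4} \right)}}{6630} + \frac{47 \log{\left(\frac{17}{2} \right)}}{105}; F(11/2) = - \frac{908 \log{\left(\frac{3}{2} \right)}}{561} - \frac{393 \operatorname{atan}{\left(\frac{11}{2} \right)}}{2210} - \frac{1055 \log{\left(7 \right)}}{12012} + \frac{29 \log{\left(\frac{125}{4} \right)}}{6630} + \frac{47 \log{\left(\frac{7}{2} \right)}}{105}.
Integral = F(21/2) - F(11/2) = - \frac{908 \log{\left(\frac{13}{2} \right)}}{561} - \frac{47 \log{\left(\frac{7}{2} \right)}}{105} - \frac{393 \operatorname{atan}{\left(\frac{21}{2} \right)}}{2210} - \frac{1055 \log{\left(12 \right)}}{12012} - \frac{29 \log{\left(\frac{125}{4} \right)}}{6630} + \frac{29 \log{\left(\frac{445}{4} \right)}}{6630} + \frac{1055 \log{\left(7 \right)}}{12012} + \frac{393 \operatorname{atan}{\left(\frac{11}{2} \right)}}{2210} + \frac{908 \log{\left(\frac{3}{2} \right)}}{561} + \frac{47 \log{\left(\frac{17}{2} \right)}}{105}.

Antiderivative: F(t) = - \frac{908 \log{\left(t - 4 \right)}}{561} + \frac{47 \log{\left(t - 2 \right)}}{105} - \frac{1055 \log{\left(t + \frac{3}{2} \right)}}{12012} + \frac{29 \log{\left(t^{2} + 1 \right)}}{6630} - \frac{393 \operatorname{atan}{\left(t \right)}}{2210}; value = - \frac{908 \log{\left(\frac{13}{2} \right)}}{561} - \frac{47 \log{\left(\frac{7}{2} \right)}}{105} - \frac{393 \operatorname{atan}{\left(\frac{21}{2} \right)}}{2210} - \frac{1055 \log{\left(12 \right)}}{12012} - \frac{29 \log{\left(\frac{125}{4} \right)}}{6630} + \frac{29 \log{\left(\frac{445}{4} \right)}}{6630} + \frac{1055 \log{\left(7 \right)}}{12012} + \frac{393 \operatorname{atan}{\left(\frac{11}{2} \right)}}{2210} + \frac{908 \log{\left(\frac{3}{2} \right)}}{561} + \frac{47 \log{\left(\frac{17}{2} \right)}}{105}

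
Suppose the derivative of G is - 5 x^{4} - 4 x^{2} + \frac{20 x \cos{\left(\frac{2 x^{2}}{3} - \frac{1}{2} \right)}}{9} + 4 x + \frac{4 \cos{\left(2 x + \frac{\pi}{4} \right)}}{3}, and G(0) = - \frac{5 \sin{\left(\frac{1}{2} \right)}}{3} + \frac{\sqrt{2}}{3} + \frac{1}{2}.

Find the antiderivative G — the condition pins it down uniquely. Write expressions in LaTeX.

G(x) = - x^{5} - \frac{4 x^{3}}{3} + 2 x^{2} + \frac{2 \sin{\left(2 x + \frac{\pi}{4} \right)}}{3} + \frac{5 \sin{\left(\frac{2 x^{2}}{3} - \frac{1}{2} \right)}}{3} + \frac{1}{2}

The integrand splits into summands that can be handled one at a time.
A general antiderivative is - x^{5} - \frac{4 x^{3}}{3} + 2 x^{2} + \frac{2 \sin{\left(2 x + \frac{\pi}{4} \right)}}{3} + \frac{5 \sin{\left(\frac{2 x^{2}}{3} - \frac{1}{2} \right)}}{3} + C.
The condition gives C = - \frac{5 \sin{\left(\frac{1}{2} \right)}}{3} + \frac{\sqrt{2}}{3} + \frac{1}{2} - (- \frac{5 \sin{\left(\frac{1}{2} \right)}}{3} + \frac{\sqrt{2}}{3}) = \frac{1}{2}.
So G(x) = - x^{5} - \frac{4 x^{3}}{3} + 2 x^{2} + \frac{2 \sin{\left(2 x + \frac{\pi}{4} \right)}}{3} + \frac{5 \sin{\left(\frac{2 x^{2}}{3} - \frac{1}{2} \right)}}{3} + \frac{1}{2}.
Check: d/dx[- x^{5} - \frac{4 x^{3}}{3} + 2 x^{2} + \frac{2 \sin{\left(2 x + \frac{\pi}{4} \right)}}{3} + \frac{5 \sin{\left(\frac{2 x^{2}}{3} - \frac{1}{2} \right)}}{3} + \frac{1}{2}] = - 5 x^{4} - 4 x^{2} + \frac{20 x \cos{\left(\frac{2 x^{2}}{3} - \frac{1}{2} \right)}}{9} + 4 x + \frac{4 \cos{\left(2 x + \frac{\pi}{4} \right)}}{3} = G'(x).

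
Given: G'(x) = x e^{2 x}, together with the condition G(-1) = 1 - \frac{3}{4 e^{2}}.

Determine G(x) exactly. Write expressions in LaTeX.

Recognize the product-rule pattern: G'(x) = u'v + uv' with u = \frac{x}{2} - \frac{1}{4}, v = e^{2 x}, so integration by parts undoes it.
A general antiderivative is \frac{\left(2 x - 1\right) e^{2 x}}{4} + C.
The condition gives C = 1 - \frac{3}{4 e^{2}} - (- \frac{3}{4 e^{2}}) = 1.
So G(x) = \frac{\left(2 x - 1\right) e^{2 x} + 4}{4}.
Check: d/dx[\frac{\left(2 x - 1\right) e^{2 x} + 4}{4}] = x e^{2 x} = G'(x).

G(x) = \frac{\left(2 x - 1\right) e^{2 x} + 4}{4}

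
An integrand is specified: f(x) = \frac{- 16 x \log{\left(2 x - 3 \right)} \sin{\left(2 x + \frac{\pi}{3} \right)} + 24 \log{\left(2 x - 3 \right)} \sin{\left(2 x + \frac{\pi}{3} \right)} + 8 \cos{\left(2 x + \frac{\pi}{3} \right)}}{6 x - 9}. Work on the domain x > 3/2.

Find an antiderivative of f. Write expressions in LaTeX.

An antiderivative is F(x) = \frac{4 \log{\left(2 x - 3 \right)} \cos{\left(2 x + \frac{\pi}{3} \right)}}{3}.

Recognize the product-rule pattern: f = u'v + uv' with u = \frac{4 \cos{\left(2 x + \frac{\pi}{3} \right)}}{3}, v = \log{\left(2 x - 3 \right)}, so integration by parts undoes it.
Check: d/dx[\frac{4 \log{\left(2 x - 3 \right)} \cos{\left(2 x + \frac{\pi}{3} \right)}}{3}] = \frac{- 16 x \log{\left(2 x - 3 \right)} \sin{\left(2 x + \frac{\pi}{3} \right)} + 24 \log{\left(2 x - 3 \right)} \sin{\left(2 x + \frac{\pi}{3} \right)} + 8 \cos{\left(2 x + \frac{\pi}{3} \right)}}{6 x - 9} = f(x).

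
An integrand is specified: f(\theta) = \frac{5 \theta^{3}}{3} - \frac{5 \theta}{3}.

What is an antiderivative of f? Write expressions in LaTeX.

An antiderivative is F(\theta) = \frac{5 \left(\frac{1}{2} - \frac{\theta^{2}}{2}\right)^{2}}{3}.

f matches the chain-rule pattern g'(h)*h' with inner function h(\theta) = \frac{1}{2} - \frac{\theta^{2}}{2}; substituting u = h(\theta) collapses the integral.
Check: d/d\theta[\frac{5 \left(\frac{1}{2} - \frac{\theta^{2}}{2}\right)^{2}}{3}] = \frac{5 \theta^{3}}{3} - \frac{5 \theta}{3} = f(\theta).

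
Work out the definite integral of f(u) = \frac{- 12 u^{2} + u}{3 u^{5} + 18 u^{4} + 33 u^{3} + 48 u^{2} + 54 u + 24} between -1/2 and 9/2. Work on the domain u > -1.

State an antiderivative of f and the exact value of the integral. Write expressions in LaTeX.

Factor the denominator (3 \left(u + 1\right)^{2} \left(u + 4\right) \left(u^{2} + 2\right)) and decompose: f = - \frac{88 u + 89}{243 \left(u^{2} + 2\right)} - \frac{98}{243 \left(u + 4\right)} + \frac{62}{81 \left(u + 1\right)} - \frac{13}{27 \left(u + 1\right)^{2}}; each piece integrates to a log, atan, or power term.
F(u) = \frac{62 \log{\left(u + 1 \right)}}{81} - \frac{98 \log{\left(u + 4 \right)}}{243} - \frac{44 \log{\left(u^{2} + 2 \right)}}{243} - \frac{89 \sqrt{2} \operatorname{atan}{\left(\frac{\sqrt{2} u}{2} \right)}}{486} + \frac{13}{27 u + 27} is an antiderivative of f.
Check: d/du[\frac{62 \log{\left(u + 1 \right)}}{81} - \frac{98 \log{\left(u + 4 \right)}}{243} - \frac{44 \log{\left(u^{2} + 2 \right)}}{243} - \frac{89 \sqrt{2} \operatorname{atan}{\left(\frac{\sqrt{2} u}{2} \right)}}{486} + \frac{13}{27 u + 27}] = \frac{- 12 u^{2} + u}{3 u^{5} + 18 u^{4} + 33 u^{3} + 48 u^{2} + 54 u + 24} = f(u).
F(9/2) = - \frac{98 \log{\left(\frac{17}{2} \right)}}{243} - \frac{44 \log{\left(\frac{89}{4} \right)}}{243} - \frac{89 \sqrt{2} \operatorname{atan}{\left(\frac{9 \sqrt{2}}{4} \right)}}{486} + \frac{26}{297} + \frac{62 \log{\left(\frac{11}{2} \right)}}{81}; F(-1/2) = - \frac{62 \log{\left(2 \right)}}{81} - \frac{98 \log{\left(\frac{7}{2} \right)}}{243} - \frac{44 \log{\left(\frac{9}{4} \right)}}{243} + \frac{89 \sqrt{2} \operatorname{atan}{\left(\frac{\sqrt{2}}{4} \right)}}{486} + \frac{26}{27}.
Integral = F(9/2) - F(-1/2) = - \frac{260}{297} - \frac{98 \log{\left(\frac{17}{2} \right)}}{243} - \frac{44 \log{\left(\frac{89}{4} \right)}}{243} - \frac{89 \sqrt{2} \operatorname{atan}{\left(\frac{9 \sqrt{2}}{4} \right)}}{486} - \frac{89 \sqrt{2} \operatorname{atan}{\left(\frac{\sqrt{2}}{4} \right)}}{486} + \frac{44 \log{\left(\frac{9}{4} \right)}}{243} + \frac{98 \log{\left(\frac{7}{2} \right)}}{243} + \frac{62 \log{\left(2 \right)}}{81} + \frac{62 \log{\left(\frac{11}{2} \right)}}{81}.

Antiderivative: F(u) = \frac{62 \log{\left(u + 1 \right)}}{81} - \frac{98 \log{\left(u + 4 \right)}}{243} - \frac{44 \log{\left(u^{2} + 2 \right)}}{243} - \frac{89 \sqrt{2} \operatorname{atan}{\left(\frac{\sqrt{2} u}{2} \right)}}{486} + \frac{13}{27 u + 27}; value = - \frac{260}{297} - \frac{98 \log{\left(\frac{17}{2} \right)}}{243} - \frac{44 \log{\left(\frac{89}{4} \right)}}{243} - \frac{89 \sqrt{2} \operatorname{atan}{\left(\frac{9 \sqrt{2}}{4} \right)}}{486} - \frac{89 \sqrt{2} \operatorname{atan}{\left(\frac{\sqrt{2}}{4} \right)}}{486} + \frac{44 \log{\left(\frac{9}{4} \right)}}{243} + \frac{98 \log{\left(\frac{7}{2} \right)}}{243} + \frac{62 \log{\left(2 \right)}}{81} + \frac{62 \log{\left(\frac{11}{2} \right)}}{81}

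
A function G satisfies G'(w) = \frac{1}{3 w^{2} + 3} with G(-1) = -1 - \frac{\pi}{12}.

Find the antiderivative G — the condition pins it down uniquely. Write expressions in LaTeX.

G(w) = \frac{\operatorname{atan}{\left(w \right)} - 3}{3}

Recover the given G'(w) by differentiating a candidate G(w); any mismatch rules it out.
A general antiderivative is \frac{\operatorname{atan}{\left(w \right)}}{3} + C.
The condition gives C = -1 - \frac{\pi}{12} - (- \frac{\pi}{12}) = -1.
So G(w) = \frac{\operatorname{atan}{\left(w \right)} - 3}{3}.
Check: d/dw[\frac{\operatorname{atan}{\left(w \right)} - 3}{3}] = \frac{1}{3 w^{2} + 3} = G'(w).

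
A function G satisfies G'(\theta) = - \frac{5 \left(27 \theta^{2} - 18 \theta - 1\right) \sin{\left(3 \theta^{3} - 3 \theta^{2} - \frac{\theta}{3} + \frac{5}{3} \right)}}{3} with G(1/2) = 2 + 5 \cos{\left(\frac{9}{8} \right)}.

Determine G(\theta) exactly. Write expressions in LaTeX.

The substitution u = 3 \theta^{3} - 3 \theta^{2} - \frac{\theta}{3} + \frac{5}{3} works: G'(\theta) is exactly (dG/du)*(du/d\theta) for that inner function.
A general antiderivative is 5 \cos{\left(3 \theta^{3} - 3 \theta^{2} - \frac{\theta}{3} + \frac{5}{3} \right)} + C.
The condition gives C = 2 + 5 \cos{\left(\frac{9}{8} \right)} - (5 \cos{\left(\frac{9}{8} \right)}) = 2.
So G(\theta) = 5 \cos{\left(3 \theta^{3} - 3 \theta^{2} - \frac{\theta}{3} + \frac{5}{3} \right)} + 2.
Check: d/d\theta[5 \cos{\left(3 \theta^{3} - 3 \theta^{2} - \frac{\theta}{3} + \frac{5}{3} \right)} + 2] = - 45 \theta^{2} \sin{\left(3 \theta^{3} - 3 \theta^{2} - \frac{\theta}{3} + \frac{5}{3} \right)} + 30 \theta \sin{\left(3 \theta^{3} - 3 \theta^{2} - \frac{\theta}{3} + \frac{5}{3} \right)} + \frac{5 \sin{\left(3 \theta^{3} - 3 \theta^{2} - \frac{\theta}{3} + \frac{5}{3} \right)}}{3}, which equals G'(\theta).

G(\theta) = 5 \cos{\left(3 \theta^{3} - 3 \theta^{2} - \frac{\theta}{3} + \frac{5}{3} \right)} + 2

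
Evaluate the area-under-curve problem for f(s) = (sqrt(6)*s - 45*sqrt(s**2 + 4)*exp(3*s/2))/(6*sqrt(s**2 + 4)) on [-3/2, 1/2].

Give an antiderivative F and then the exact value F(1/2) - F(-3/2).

Antiderivative: F(s) = -(-sqrt(6)*sqrt(s**2 + 4) + 30*exp(3*s/2))/6; value = -5*exp(3/4) - 5*sqrt(6)/12 + 5*exp(-9/4) + sqrt(102)/12

An antiderivative F(s) passes only if d/ds[F] lands on f(s) exactly.
F(s) = -(-sqrt(6)*sqrt(s**2 + 4) + 30*exp(3*s/2))/6 is an antiderivative of f.
Check: d/ds[-(-sqrt(6)*sqrt(s**2 + 4) + 30*exp(3*s/2))/6] = (sqrt(6)*s - 45*sqrt(s**2 + 4)*exp(3*s/2))/(6*sqrt(s**2 + 4)) = f(s).
F(1/2) = -5*exp(3/4) + sqrt(102)/12; F(-3/2) = -5*exp(-9/4) + 5*sqrt(6)/12.
Integral = F(1/2) - F(-3/2) = -5*exp(3/4) - 5*sqrt(6)/12 + 5*exp(-9/4) + sqrt(102)/12.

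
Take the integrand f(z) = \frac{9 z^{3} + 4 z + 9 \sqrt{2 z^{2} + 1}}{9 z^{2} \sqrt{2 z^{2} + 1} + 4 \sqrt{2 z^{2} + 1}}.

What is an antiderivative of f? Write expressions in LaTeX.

An antiderivative is F(z) = \frac{\sqrt{2 z^{2} + 1}}{2} + \frac{3 \operatorname{atan}{\left(\frac{3 z}{2} \right)}}{2}.

A first test for any F(z): its z-derivative must equal f(z) identically.
Check: d/dz[\frac{\sqrt{2 z^{2} + 1}}{2} + \frac{3 \operatorname{atan}{\left(\frac{3 z}{2} \right)}}{2}] = \frac{9 z^{3} + 4 z + 9 \sqrt{2 z^{2} + 1}}{9 z^{2} \sqrt{2 z^{2} + 1} + 4 \sqrt{2 z^{2} + 1}} = f(z).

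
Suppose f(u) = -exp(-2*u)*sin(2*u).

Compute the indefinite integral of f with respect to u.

F(u) = exp(-2*u)*sin(2*u)/4 + exp(-2*u)*cos(2*u)/4 + C

For F(u) to be correct the identity F'(u) - f(u) = 0 must hold.
Check: d/du[exp(-2*u)*sin(2*u)/4 + exp(-2*u)*cos(2*u)/4] = -exp(-2*u)*sin(2*u) = f(u).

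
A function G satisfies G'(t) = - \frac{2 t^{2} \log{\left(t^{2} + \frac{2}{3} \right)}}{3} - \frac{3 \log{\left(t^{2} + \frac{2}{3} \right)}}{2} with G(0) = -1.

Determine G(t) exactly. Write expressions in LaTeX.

G(t) = \frac{24 t^{3} + 9 t \left(- 4 t^{2} - 27\right) \log{\left(t^{2} + \frac{2}{3} \right)} + 438 t - 146 \sqrt{6} \operatorname{atan}{\left(\frac{\sqrt{6} t}{2} \right)} - 162}{162}

Integrate term by term and add the pieces.
A general antiderivative is \frac{4 t^{3}}{27} + \frac{73 t}{27} + \left(- \frac{2 t^{3}}{9} - \frac{3 t}{2}\right) \log{\left(t^{2} + \frac{2}{3} \right)} - \frac{73 \sqrt{6} \operatorname{atan}{\left(\frac{\sqrt{6} t}{2} \right)}}{81} + C.
The condition gives C = -1 - (0) = -1.
So G(t) = \frac{24 t^{3} + 9 t \left(- 4 t^{2} - 27\right) \log{\left(t^{2} + \frac{2}{3} \right)} + 438 t - 146 \sqrt{6} \operatorname{atan}{\left(\frac{\sqrt{6} t}{2} \right)} - 162}{162}.
Check: d/dt[\frac{24 t^{3} + 9 t \left(- 4 t^{2} - 27\right) \log{\left(t^{2} + \frac{2}{3} \right)} + 438 t - 146 \sqrt{6} \operatorname{atan}{\left(\frac{\sqrt{6} t}{2} \right)} - 162}{162}] = - \frac{2 t^{2} \log{\left(t^{2} + \frac{2}{3} \right)}}{3} - \frac{3 \log{\left(t^{2} + \frac{2}{3} \right)}}{2} = G'(t).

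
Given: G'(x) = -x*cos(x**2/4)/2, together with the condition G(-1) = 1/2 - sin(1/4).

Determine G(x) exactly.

G(x) = 1/2 - sin(x**2/4)

G'(x) matches the chain-rule pattern g'(h)*h' with inner function h(x) = x**2/4; substituting u = h(x) collapses the integral.
A general antiderivative is -sin(x**2/4) + C.
The condition gives C = 1/2 - sin(1/4) - (-sin(1/4)) = 1/2.
So G(x) = 1/2 - sin(x**2/4).
Check: d/dx[1/2 - sin(x**2/4)] = -x*cos(x**2/4)/2 = G'(x).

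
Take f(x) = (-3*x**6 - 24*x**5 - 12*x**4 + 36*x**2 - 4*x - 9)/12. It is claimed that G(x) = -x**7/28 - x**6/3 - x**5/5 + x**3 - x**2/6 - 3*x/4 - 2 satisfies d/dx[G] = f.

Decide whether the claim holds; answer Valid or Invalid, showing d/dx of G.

d/dx[G] = -x**6/4 - 2*x**5 - x**4 + 3*x**2 - x/3 - 3/4
This equals f(x) exactly, so the claim holds.

Valid. The derivative of G reproduces f.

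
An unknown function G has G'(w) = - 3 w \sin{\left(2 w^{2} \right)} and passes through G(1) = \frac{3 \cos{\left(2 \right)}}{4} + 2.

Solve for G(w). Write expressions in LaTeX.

G(w) = \frac{3 \cos{\left(2 w^{2} \right)}}{4} + 2

The substitution u = 2 w^{2} works: G'(w) is exactly (dG/du)*(du/dw) for that inner function.
A general antiderivative is \frac{3 \cos{\left(2 w^{2} \right)}}{4} + C.
The condition gives C = \frac{3 \cos{\left(2 \right)}}{4} + 2 - (\frac{3 \cos{\left(2 \right)}}{4}) = 2.
So G(w) = \frac{3 \cos{\left(2 w^{2} \right)}}{4} + 2.
Check: d/dw[\frac{3 \cos{\left(2 w^{2} \right)}}{4} + 2] = - 3 w \sin{\left(2 w^{2} \right)} = G'(w).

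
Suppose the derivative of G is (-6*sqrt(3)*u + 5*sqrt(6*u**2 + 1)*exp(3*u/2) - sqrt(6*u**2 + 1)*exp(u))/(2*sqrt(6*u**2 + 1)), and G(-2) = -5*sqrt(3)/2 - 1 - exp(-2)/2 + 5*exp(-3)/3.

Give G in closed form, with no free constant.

Since d/du undoes antidifferentiation here, G(u) must give back the stated G'(u).
A general antiderivative is -3*sqrt(2*u**2 + 1/3)/2 + 5*exp(3*u/2)/3 - exp(u)/2 + C.
The condition gives C = -5*sqrt(3)/2 - 1 - exp(-2)/2 + 5*exp(-3)/3 - (-5*sqrt(3)/2 - exp(-2)/2 + 5*exp(-3)/3) = -1.
So G(u) = -(3*sqrt(3)*sqrt(6*u**2 + 1) - 10*exp(3*u/2) + 3*exp(u) + 6)/6.
Check: d/du[-(3*sqrt(3)*sqrt(6*u**2 + 1) - 10*exp(3*u/2) + 3*exp(u) + 6)/6] = (-6*sqrt(3)*u + 5*sqrt(6*u**2 + 1)*exp(3*u/2) - sqrt(6*u**2 + 1)*exp(u))/(2*sqrt(6*u**2 + 1)) = G'(u).

G(u) = -(3*sqrt(3)*sqrt(6*u**2 + 1) - 10*exp(3*u/2) + 3*exp(u) + 6)/6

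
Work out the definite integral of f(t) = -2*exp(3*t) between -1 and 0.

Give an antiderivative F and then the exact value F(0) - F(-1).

Any candidate F(t) must reproduce f(t) exactly when differentiated.
F(t) = -2*exp(3*t)/3 is an antiderivative of f.
Check: d/dt[-2*exp(3*t)/3] = -2*exp(3*t) = f(t).
F(0) = -2/3; F(-1) = -2*exp(-3)/3.
Integral = F(0) - F(-1) = -2/3 + 2*exp(-3)/3.

Antiderivative: F(t) = -2*exp(3*t)/3; value = -2/3 + 2*exp(-3)/3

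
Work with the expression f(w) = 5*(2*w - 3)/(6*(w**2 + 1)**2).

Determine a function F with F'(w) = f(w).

For F(w) to be correct the identity F'(w) - f(w) = 0 must hold.
Check: d/dw[(-15*w**2*atan(w) - 15*w - 15*atan(w) - 10)/(12*w**2 + 12)] = (10*w - 15)/(6*w**4 + 12*w**2 + 6), which equals f(w).

An antiderivative is F(w) = (-15*w**2*atan(w) - 15*w - 15*atan(w) - 10)/(12*w**2 + 12).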